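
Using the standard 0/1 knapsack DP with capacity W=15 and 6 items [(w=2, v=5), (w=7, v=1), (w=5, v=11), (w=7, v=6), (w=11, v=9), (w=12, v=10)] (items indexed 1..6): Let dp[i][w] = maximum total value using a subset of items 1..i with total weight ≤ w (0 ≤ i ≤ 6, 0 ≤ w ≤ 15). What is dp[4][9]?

i\w   0   1   2   3   4   5   6   7   8   9  10  11  12  13  14  15
  0   0   0   0   0   0   0   0   0   0   0   0   0   0   0   0   0
  1   0   0   5   5   5   5   5   5   5   5   5   5   5   5   5   5
  2   0   0   5   5   5   5   5   5   5   6   6   6   6   6   6   6
  3   0   0   5   5   5  11  11  16  16  16  16  16  16  16  17  17
  4   0   0   5   5   5  11  11  16  16  16  16  16  17  17  22  22
  5   0   0   5   5   5  11  11  16  16  16  16  16  17  17  22  22
  6   0   0   5   5   5  11  11  16  16  16  16  16  17  17  22  22

16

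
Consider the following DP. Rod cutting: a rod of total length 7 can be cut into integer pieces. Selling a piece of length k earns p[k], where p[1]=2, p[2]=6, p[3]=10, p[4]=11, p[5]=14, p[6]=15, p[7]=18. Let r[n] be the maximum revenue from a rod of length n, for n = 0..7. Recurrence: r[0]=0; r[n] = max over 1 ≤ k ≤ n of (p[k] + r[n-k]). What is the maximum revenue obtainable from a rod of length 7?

22

   n    0    1    2    3    4    5    6    7
r[n]    0    2    6   10   12   16   20   22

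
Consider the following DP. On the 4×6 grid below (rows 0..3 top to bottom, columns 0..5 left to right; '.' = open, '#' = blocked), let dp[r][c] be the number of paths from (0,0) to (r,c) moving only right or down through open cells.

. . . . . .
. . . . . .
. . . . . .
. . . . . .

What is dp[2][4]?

r\c   0   1   2   3   4   5
  0   1   1   1   1   1   1
  1   1   2   3   4   5   6
  2   1   3   6  10  15  21
  3   1   4  10  20  35  56

15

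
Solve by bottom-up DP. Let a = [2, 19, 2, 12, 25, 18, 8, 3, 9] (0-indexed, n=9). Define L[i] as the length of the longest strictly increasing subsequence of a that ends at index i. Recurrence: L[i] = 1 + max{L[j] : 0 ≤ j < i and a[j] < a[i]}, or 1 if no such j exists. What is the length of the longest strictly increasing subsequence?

   i    0    1    2    3    4    5    6    7    8
a[i]    2   19    2   12   25   18    8    3    9
L[i]    1    2    1    2    3    3    2    2    3

3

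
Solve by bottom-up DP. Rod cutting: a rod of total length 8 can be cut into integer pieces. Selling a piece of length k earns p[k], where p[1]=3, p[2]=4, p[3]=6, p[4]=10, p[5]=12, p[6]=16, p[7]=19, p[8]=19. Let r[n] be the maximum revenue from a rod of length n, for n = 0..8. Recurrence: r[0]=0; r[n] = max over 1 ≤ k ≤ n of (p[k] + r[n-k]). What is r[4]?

   n    0    1    2    3    4    5    6    7    8
r[n]    0    3    6    9   12   15   18   21   24

12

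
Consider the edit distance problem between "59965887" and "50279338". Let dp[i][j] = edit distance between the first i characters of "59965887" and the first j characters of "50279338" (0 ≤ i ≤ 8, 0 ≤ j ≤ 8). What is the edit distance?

7

   ''  5  0  2  7  9  3  3  8
''  0  1  2  3  4  5  6  7  8
 5  1  0  1  2  3  4  5  6  7
 9  2  1  1  2  3  3  4  5  6
 9  3  2  2  2  3  3  4  5  6
 6  4  3  3  3  3  4  4  5  6
 5  5  4  4  4  4  4  5  5  6
 8  6  5  5  5  5  5  5  6  5
 8  7  6  6  6  6  6  6  6  6
 7  8  7  7  7  6  7  7  7  7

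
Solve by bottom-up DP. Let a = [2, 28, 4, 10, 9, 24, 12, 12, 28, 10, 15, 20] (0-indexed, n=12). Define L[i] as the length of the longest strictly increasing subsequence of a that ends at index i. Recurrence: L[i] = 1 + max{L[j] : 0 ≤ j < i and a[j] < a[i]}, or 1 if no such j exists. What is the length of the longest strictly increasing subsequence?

6

   i    0    1    2    3    4    5    6    7    8    9   10   11
a[i]    2   28    4   10    9   24   12   12   28   10   15   20
L[i]    1    2    2    3    3    4    4    4    5    4    5    6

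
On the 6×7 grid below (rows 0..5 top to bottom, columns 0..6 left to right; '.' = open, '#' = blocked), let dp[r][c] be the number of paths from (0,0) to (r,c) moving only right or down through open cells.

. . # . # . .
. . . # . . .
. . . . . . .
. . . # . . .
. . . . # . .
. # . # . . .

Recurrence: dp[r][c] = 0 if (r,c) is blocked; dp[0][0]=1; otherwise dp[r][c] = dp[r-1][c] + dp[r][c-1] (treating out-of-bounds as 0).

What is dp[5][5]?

10

r\c   0   1   2   3   4   5   6
  0   1   1   0   0   0   0   0
  1   1   2   2   0   0   0   0
  2   1   3   5   5   5   5   5
  3   1   4   9   0   5  10  15
  4   1   5  14  14   0  10  25
  5   1   0  14   0   0  10  35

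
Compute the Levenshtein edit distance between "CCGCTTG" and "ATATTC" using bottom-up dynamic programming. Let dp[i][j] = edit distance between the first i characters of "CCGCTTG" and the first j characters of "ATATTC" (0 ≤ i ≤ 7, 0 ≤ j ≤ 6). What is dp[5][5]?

   ''  A  T  A  T  T  C
''  0  1  2  3  4  5  6
 C  1  1  2  3  4  5  5
 C  2  2  2  3  4  5  5
 G  3  3  3  3  4  5  6
 C  4  4  4  4  4  5  5
 T  5  5  4  5  4  4  5
 T  6  6  5  5  5  4  5
 G  7  7  6  6  6  5  5

4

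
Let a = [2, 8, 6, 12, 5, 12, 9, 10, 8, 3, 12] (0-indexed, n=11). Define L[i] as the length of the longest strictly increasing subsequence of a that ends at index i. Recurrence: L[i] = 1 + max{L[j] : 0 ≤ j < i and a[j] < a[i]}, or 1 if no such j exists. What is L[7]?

   i    0    1    2    3    4    5    6    7    8    9   10
a[i]    2    8    6   12    5   12    9   10    8    3   12
L[i]    1    2    2    3    2    3    3    4    3    2    5

4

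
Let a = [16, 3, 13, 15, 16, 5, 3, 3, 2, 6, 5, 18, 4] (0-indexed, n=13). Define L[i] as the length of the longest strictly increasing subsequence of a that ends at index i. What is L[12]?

   i    0    1    2    3    4    5    6    7    8    9   10   11   12
a[i]   16    3   13   15   16    5    3    3    2    6    5   18    4
L[i]    1    1    2    3    4    2    1    1    1    3    2    5    2

2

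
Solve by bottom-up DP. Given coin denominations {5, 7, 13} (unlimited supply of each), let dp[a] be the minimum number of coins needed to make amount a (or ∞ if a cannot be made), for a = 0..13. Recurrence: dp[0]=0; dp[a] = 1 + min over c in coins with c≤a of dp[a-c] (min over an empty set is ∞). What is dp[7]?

 a  0  1  2  3  4  5  6  7  8  9 10 11 12 13
dp  0  -  -  -  -  1  -  1  -  -  2  -  2  1
(- denotes ∞ / unreachable)

1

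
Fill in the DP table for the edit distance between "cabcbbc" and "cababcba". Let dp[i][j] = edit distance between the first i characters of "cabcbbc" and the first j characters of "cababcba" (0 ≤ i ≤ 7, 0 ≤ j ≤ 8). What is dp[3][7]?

   ''  c  a  b  a  b  c  b  a
''  0  1  2  3  4  5  6  7  8
 c  1  0  1  2  3  4  5  6  7
 a  2  1  0  1  2  3  4  5  6
 b  3  2  1  0  1  2  3  4  5
 c  4  3  2  1  1  2  2  3  4
 b  5  4  3  2  2  1  2  2  3
 b  6  5  4  3  3  2  2  2  3
 c  7  6  5  4  4  3  2  3  3

4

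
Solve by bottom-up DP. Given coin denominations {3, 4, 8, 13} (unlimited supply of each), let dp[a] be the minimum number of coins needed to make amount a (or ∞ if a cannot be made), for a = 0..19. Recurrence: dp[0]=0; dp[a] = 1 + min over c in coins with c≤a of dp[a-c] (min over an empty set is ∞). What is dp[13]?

1

 a  0  1  2  3  4  5  6  7  8  9 10 11 12 13 14 15 16 17 18 19
dp  0  -  -  1  1  -  2  2  1  3  3  2  2  1  3  3  2  2  4  3
(- denotes ∞ / unreachable)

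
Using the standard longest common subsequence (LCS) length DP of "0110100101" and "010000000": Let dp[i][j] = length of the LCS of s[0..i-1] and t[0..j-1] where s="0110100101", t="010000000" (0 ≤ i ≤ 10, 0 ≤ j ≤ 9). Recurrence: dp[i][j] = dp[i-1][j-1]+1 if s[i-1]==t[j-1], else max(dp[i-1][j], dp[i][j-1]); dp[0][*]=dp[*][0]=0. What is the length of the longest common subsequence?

   ''  0  1  0  0  0  0  0  0  0
''  0  0  0  0  0  0  0  0  0  0
 0  0  1  1  1  1  1  1  1  1  1
 1  0  1  2  2  2  2  2  2  2  2
 1  0  1  2  2  2  2  2  2  2  2
 0  0  1  2  3  3  3  3  3  3  3
 1  0  1  2  3  3  3  3  3  3  3
 0  0  1  2  3  4  4  4  4  4  4
 0  0  1  2  3  4  5  5  5  5  5
 1  0  1  2  3  4  5  5  5  5  5
 0  0  1  2  3  4  5  6  6  6  6
 1  0  1  2  3  4  5  6  6  6  6

6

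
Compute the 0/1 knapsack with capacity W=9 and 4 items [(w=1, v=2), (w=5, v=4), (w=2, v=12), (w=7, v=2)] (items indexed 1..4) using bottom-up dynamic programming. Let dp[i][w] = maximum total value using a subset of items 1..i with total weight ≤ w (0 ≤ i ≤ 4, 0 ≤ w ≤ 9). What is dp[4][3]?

i\w   0   1   2   3   4   5   6   7   8   9
  0   0   0   0   0   0   0   0   0   0   0
  1   0   2   2   2   2   2   2   2   2   2
  2   0   2   2   2   2   4   6   6   6   6
  3   0   2  12  14  14  14  14  16  18  18
  4   0   2  12  14  14  14  14  16  18  18

14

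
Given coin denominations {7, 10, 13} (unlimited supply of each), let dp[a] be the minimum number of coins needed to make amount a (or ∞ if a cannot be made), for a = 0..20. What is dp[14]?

2

 a  0  1  2  3  4  5  6  7  8  9 10 11 12 13 14 15 16 17 18 19 20
dp  0  -  -  -  -  -  -  1  -  -  1  -  -  1  2  -  -  2  -  -  2
(- denotes ∞ / unreachable)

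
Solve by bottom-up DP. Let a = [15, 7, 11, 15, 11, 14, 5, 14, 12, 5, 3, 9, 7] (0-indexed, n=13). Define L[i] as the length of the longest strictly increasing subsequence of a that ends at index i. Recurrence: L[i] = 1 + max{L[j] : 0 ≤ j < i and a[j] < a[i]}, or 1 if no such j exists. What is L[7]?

3

   i    0    1    2    3    4    5    6    7    8    9   10   11   12
a[i]   15    7   11   15   11   14    5   14   12    5    3    9    7
L[i]    1    1    2    3    2    3    1    3    3    1    1    2    2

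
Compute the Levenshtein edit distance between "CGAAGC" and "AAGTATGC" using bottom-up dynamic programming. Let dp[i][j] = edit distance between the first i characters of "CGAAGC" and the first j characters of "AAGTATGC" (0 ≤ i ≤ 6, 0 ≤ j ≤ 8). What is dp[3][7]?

   ''  A  A  G  T  A  T  G  C
''  0  1  2  3  4  5  6  7  8
 C  1  1  2  3  4  5  6  7  7
 G  2  2  2  2  3  4  5  6  7
 A  3  2  2  3  3  3  4  5  6
 A  4  3  2  3  4  3  4  5  6
 G  5  4  3  2  3  4  4  4  5
 C  6  5  4  3  3  4  5  5  4

5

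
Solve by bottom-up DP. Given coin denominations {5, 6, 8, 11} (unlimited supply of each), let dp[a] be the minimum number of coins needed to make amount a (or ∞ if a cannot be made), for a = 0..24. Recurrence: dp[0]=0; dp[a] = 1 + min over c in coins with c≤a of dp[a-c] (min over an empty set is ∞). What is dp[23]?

 a  0  1  2  3  4  5  6  7  8  9 10 11 12 13 14 15 16 17 18 19 20 21 22 23 24
dp  0  -  -  -  -  1  1  -  1  -  2  1  2  2  2  3  2  2  3  2  3  3  2  3  3
(- denotes ∞ / unreachable)

3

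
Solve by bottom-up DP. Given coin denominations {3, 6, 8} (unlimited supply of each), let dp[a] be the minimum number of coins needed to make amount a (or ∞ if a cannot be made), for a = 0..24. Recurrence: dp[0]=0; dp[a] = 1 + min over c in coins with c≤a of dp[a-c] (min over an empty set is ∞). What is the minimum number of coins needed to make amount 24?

 a  0  1  2  3  4  5  6  7  8  9 10 11 12 13 14 15 16 17 18 19 20 21 22 23 24
dp  0  -  -  1  -  -  1  -  1  2  -  2  2  -  2  3  2  3  3  3  3  4  3  4  3
(- denotes ∞ / unreachable)

3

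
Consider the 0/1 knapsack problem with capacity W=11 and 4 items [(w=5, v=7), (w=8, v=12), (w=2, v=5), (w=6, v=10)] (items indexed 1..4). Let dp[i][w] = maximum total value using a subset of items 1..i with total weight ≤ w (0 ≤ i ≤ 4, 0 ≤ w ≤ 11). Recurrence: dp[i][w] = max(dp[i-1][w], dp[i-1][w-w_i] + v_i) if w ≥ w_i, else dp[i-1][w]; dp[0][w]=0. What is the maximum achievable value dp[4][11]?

i\w   0   1   2   3   4   5   6   7   8   9  10  11
  0   0   0   0   0   0   0   0   0   0   0   0   0
  1   0   0   0   0   0   7   7   7   7   7   7   7
  2   0   0   0   0   0   7   7   7  12  12  12  12
  3   0   0   5   5   5   7   7  12  12  12  17  17
  4   0   0   5   5   5   7  10  12  15  15  17  17

17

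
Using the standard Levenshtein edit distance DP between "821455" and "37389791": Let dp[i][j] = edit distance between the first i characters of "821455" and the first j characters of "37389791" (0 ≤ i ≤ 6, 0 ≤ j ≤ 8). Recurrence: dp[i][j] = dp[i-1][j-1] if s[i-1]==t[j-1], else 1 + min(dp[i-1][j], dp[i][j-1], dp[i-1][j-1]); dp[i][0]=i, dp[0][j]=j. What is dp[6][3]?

   ''  3  7  3  8  9  7  9  1
''  0  1  2  3  4  5  6  7  8
 8  1  1  2  3  3  4  5  6  7
 2  2  2  2  3  4  4  5  6  7
 1  3  3  3  3  4  5  5  6  6
 4  4  4  4  4  4  5  6  6  7
 5  5  5  5  5  5  5  6  7  7
 5  6  6  6  6  6  6  6  7  8

6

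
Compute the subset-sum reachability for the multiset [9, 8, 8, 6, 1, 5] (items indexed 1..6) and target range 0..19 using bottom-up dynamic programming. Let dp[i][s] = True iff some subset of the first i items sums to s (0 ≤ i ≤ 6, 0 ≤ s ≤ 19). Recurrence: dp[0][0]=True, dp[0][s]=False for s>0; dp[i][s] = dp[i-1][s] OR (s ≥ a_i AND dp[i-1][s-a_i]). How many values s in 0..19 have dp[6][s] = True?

i\s   0   1   2   3   4   5   6   7   8   9  10  11  12  13  14  15  16  17  18  19
  0   T   F   F   F   F   F   F   F   F   F   F   F   F   F   F   F   F   F   F   F
  1   T   F   F   F   F   F   F   F   F   T   F   F   F   F   F   F   F   F   F   F
  2   T   F   F   F   F   F   F   F   T   T   F   F   F   F   F   F   F   T   F   F
  3   T   F   F   F   F   F   F   F   T   T   F   F   F   F   F   F   T   T   F   F
  4   T   F   F   F   F   F   T   F   T   T   F   F   F   F   T   T   T   T   F   F
  5   T   T   F   F   F   F   T   T   T   T   T   F   F   F   T   T   T   T   T   F
  6   T   T   F   F   F   T   T   T   T   T   T   T   T   T   T   T   T   T   T   T

17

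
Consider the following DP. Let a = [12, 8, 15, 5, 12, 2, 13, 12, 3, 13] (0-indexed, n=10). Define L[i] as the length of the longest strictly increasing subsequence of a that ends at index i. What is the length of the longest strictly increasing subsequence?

3

   i    0    1    2    3    4    5    6    7    8    9
a[i]   12    8   15    5   12    2   13   12    3   13
L[i]    1    1    2    1    2    1    3    2    2    3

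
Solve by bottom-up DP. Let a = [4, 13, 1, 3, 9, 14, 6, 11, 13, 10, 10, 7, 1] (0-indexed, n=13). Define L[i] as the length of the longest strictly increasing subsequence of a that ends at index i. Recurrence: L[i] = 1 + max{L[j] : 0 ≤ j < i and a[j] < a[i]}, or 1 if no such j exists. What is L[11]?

   i    0    1    2    3    4    5    6    7    8    9   10   11   12
a[i]    4   13    1    3    9   14    6   11   13   10   10    7    1
L[i]    1    2    1    2    3    4    3    4    5    4    4    4    1

4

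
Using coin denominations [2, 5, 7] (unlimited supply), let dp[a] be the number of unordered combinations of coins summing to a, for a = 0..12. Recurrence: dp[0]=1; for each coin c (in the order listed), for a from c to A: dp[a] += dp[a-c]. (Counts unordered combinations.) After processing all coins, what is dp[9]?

after  coin     0     1     2     3     4     5     6     7     8     9    10    11    12
          2     1     0     1     0     1     0     1     0     1     0     1     0     1
          5     1     0     1     0     1     1     1     1     1     1     2     1     2
          7     1     0     1     0     1     1     1     2     1     2     2     2     3

2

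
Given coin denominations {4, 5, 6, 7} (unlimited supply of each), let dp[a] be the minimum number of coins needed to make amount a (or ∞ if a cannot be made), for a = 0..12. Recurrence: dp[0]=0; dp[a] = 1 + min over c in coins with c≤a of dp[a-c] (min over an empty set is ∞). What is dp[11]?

 a  0  1  2  3  4  5  6  7  8  9 10 11 12
dp  0  -  -  -  1  1  1  1  2  2  2  2  2
(- denotes ∞ / unreachable)

2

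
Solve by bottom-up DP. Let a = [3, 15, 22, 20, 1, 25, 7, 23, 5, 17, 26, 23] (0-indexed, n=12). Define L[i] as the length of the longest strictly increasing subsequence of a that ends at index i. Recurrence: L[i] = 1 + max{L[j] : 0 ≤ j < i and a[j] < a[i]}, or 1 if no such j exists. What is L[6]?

   i    0    1    2    3    4    5    6    7    8    9   10   11
a[i]    3   15   22   20    1   25    7   23    5   17   26   23
L[i]    1    2    3    3    1    4    2    4    2    3    5    4

2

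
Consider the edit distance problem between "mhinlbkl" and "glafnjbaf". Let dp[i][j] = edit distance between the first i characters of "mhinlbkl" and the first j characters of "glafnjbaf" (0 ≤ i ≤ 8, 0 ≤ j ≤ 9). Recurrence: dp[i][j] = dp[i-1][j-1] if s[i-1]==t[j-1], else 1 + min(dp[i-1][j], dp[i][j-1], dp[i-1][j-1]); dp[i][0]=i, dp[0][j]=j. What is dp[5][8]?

7

   ''  g  l  a  f  n  j  b  a  f
''  0  1  2  3  4  5  6  7  8  9
 m  1  1  2  3  4  5  6  7  8  9
 h  2  2  2  3  4  5  6  7  8  9
 i  3  3  3  3  4  5  6  7  8  9
 n  4  4  4  4  4  4  5  6  7  8
 l  5  5  4  5  5  5  5  6  7  8
 b  6  6  5  5  6  6  6  5  6  7
 k  7  7  6  6  6  7  7  6  6  7
 l  8  8  7  7  7  7  8  7  7  7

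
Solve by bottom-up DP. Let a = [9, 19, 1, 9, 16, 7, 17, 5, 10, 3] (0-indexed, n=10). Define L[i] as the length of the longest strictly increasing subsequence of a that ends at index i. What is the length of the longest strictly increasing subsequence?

4

   i    0    1    2    3    4    5    6    7    8    9
a[i]    9   19    1    9   16    7   17    5   10    3
L[i]    1    2    1    2    3    2    4    2    3    2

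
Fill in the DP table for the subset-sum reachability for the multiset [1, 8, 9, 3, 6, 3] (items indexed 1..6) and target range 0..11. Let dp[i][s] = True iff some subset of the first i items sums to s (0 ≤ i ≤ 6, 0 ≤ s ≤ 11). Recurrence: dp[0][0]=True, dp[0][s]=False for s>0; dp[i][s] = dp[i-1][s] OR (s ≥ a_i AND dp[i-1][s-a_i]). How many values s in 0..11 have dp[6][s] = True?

i\s   0   1   2   3   4   5   6   7   8   9  10  11
  0   T   F   F   F   F   F   F   F   F   F   F   F
  1   T   T   F   F   F   F   F   F   F   F   F   F
  2   T   T   F   F   F   F   F   F   T   T   F   F
  3   T   T   F   F   F   F   F   F   T   T   T   F
  4   T   T   F   T   T   F   F   F   T   T   T   T
  5   T   T   F   T   T   F   T   T   T   T   T   T
  6   T   T   F   T   T   F   T   T   T   T   T   T

10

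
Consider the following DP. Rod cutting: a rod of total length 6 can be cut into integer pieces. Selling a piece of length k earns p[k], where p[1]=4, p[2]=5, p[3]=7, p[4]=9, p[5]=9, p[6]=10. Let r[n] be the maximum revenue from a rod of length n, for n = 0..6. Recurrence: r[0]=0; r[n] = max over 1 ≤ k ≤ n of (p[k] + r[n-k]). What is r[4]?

   n    0    1    2    3    4    5    6
r[n]    0    4    8   12   16   20   24

16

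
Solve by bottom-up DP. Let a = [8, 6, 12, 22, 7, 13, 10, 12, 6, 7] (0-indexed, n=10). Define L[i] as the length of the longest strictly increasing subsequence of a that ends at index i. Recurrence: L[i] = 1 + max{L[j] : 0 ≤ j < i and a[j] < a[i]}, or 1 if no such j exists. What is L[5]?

3

   i    0    1    2    3    4    5    6    7    8    9
a[i]    8    6   12   22    7   13   10   12    6    7
L[i]    1    1    2    3    2    3    3    4    1    2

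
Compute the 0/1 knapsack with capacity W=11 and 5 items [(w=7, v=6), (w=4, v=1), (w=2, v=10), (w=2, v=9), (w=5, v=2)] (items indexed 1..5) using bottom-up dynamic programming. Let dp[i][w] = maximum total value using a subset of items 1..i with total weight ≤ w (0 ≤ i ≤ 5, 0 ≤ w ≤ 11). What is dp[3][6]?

i\w   0   1   2   3   4   5   6   7   8   9  10  11
  0   0   0   0   0   0   0   0   0   0   0   0   0
  1   0   0   0   0   0   0   0   6   6   6   6   6
  2   0   0   0   0   1   1   1   6   6   6   6   7
  3   0   0  10  10  10  10  11  11  11  16  16  16
  4   0   0  10  10  19  19  19  19  20  20  20  25
  5   0   0  10  10  19  19  19  19  20  21  21  25

11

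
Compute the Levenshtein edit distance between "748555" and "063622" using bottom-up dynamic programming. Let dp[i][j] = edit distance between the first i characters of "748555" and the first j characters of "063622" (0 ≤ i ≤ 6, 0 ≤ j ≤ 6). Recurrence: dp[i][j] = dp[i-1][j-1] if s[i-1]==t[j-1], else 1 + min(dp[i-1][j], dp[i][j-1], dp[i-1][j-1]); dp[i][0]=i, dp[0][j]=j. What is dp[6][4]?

   ''  0  6  3  6  2  2
''  0  1  2  3  4  5  6
 7  1  1  2  3  4  5  6
 4  2  2  2  3  4  5  6
 8  3  3  3  3  4  5  6
 5  4  4  4  4  4  5  6
 5  5  5  5  5  5  5  6
 5  6  6  6  6  6  6  6

6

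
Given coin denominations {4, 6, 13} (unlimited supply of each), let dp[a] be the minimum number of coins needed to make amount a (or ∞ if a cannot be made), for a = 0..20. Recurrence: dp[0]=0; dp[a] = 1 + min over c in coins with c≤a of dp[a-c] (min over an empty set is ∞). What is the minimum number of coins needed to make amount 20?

4

 a  0  1  2  3  4  5  6  7  8  9 10 11 12 13 14 15 16 17 18 19 20
dp  0  -  -  -  1  -  1  -  2  -  2  -  2  1  3  -  3  2  3  2  4
(- denotes ∞ / unreachable)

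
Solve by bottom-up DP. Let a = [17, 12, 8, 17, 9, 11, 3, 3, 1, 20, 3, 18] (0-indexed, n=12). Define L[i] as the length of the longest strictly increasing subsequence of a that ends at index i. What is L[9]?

4

   i    0    1    2    3    4    5    6    7    8    9   10   11
a[i]   17   12    8   17    9   11    3    3    1   20    3   18
L[i]    1    1    1    2    2    3    1    1    1    4    2    4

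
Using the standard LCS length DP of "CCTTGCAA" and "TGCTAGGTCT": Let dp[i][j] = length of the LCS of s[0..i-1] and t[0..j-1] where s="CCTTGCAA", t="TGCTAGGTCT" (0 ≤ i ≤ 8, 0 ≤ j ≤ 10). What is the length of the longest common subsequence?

   ''  T  G  C  T  A  G  G  T  C  T
''  0  0  0  0  0  0  0  0  0  0  0
 C  0  0  0  1  1  1  1  1  1  1  1
 C  0  0  0  1  1  1  1  1  1  2  2
 T  0  1  1  1  2  2  2  2  2  2  3
 T  0  1  1  1  2  2  2  2  3  3  3
 G  0  1  2  2  2  2  3  3  3  3  3
 C  0  1  2  3  3  3  3  3  3  4  4
 A  0  1  2  3  3  4  4  4  4  4  4
 A  0  1  2  3  3  4  4  4  4  4  4

4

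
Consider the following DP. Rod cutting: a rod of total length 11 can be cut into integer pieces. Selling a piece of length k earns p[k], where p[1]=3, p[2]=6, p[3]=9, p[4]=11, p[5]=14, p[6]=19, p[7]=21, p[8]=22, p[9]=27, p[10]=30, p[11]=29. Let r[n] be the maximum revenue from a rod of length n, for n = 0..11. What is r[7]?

22

   n    0    1    2    3    4    5    6    7    8    9   10   11
r[n]    0    3    6    9   12   15   19   22   25   28   31   34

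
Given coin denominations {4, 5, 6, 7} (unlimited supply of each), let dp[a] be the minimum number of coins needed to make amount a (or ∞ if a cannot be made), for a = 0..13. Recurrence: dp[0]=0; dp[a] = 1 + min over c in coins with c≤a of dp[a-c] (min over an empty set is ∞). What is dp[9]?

2

 a  0  1  2  3  4  5  6  7  8  9 10 11 12 13
dp  0  -  -  -  1  1  1  1  2  2  2  2  2  2
(- denotes ∞ / unreachable)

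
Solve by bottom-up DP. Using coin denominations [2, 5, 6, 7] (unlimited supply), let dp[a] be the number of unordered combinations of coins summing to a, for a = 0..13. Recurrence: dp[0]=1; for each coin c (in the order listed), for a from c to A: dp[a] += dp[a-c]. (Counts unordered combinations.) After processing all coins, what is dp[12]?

5

after  coin     0     1     2     3     4     5     6     7     8     9    10    11    12    13
          2     1     0     1     0     1     0     1     0     1     0     1     0     1     0
          5     1     0     1     0     1     1     1     1     1     1     2     1     2     1
          6     1     0     1     0     1     1     2     1     2     1     3     2     4     2
          7     1     0     1     0     1     1     2     2     2     2     3     3     5     4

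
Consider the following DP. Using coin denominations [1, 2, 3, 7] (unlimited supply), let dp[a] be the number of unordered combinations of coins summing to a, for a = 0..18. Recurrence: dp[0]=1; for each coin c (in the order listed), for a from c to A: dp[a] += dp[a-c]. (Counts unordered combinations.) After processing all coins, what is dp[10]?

after  coin     0     1     2     3     4     5     6     7     8     9    10    11    12    13    14    15    16    17    18
          1     1     1     1     1     1     1     1     1     1     1     1     1     1     1     1     1     1     1     1
          2     1     1     2     2     3     3     4     4     5     5     6     6     7     7     8     8     9     9    10
          3     1     1     2     3     4     5     7     8    10    12    14    16    19    21    24    27    30    33    37
          7     1     1     2     3     4     5     7     9    11    14    17    20    24    28    33    38    44    50    57

17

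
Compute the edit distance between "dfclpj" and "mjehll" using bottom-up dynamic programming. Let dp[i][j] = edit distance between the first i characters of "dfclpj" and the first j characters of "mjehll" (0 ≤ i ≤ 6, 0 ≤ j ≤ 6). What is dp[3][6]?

6

   ''  m  j  e  h  l  l
''  0  1  2  3  4  5  6
 d  1  1  2  3  4  5  6
 f  2  2  2  3  4  5  6
 c  3  3  3  3  4  5  6
 l  4  4  4  4  4  4  5
 p  5  5  5  5  5  5  5
 j  6  6  5  6  6  6  6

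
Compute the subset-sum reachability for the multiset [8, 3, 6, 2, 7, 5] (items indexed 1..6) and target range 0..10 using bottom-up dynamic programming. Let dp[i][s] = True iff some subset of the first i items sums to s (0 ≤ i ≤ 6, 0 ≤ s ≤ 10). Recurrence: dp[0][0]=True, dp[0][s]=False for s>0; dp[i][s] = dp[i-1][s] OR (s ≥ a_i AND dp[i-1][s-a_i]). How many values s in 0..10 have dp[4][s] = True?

i\s   0   1   2   3   4   5   6   7   8   9  10
  0   T   F   F   F   F   F   F   F   F   F   F
  1   T   F   F   F   F   F   F   F   T   F   F
  2   T   F   F   T   F   F   F   F   T   F   F
  3   T   F   F   T   F   F   T   F   T   T   F
  4   T   F   T   T   F   T   T   F   T   T   T
  5   T   F   T   T   F   T   T   T   T   T   T
  6   T   F   T   T   F   T   T   T   T   T   T

8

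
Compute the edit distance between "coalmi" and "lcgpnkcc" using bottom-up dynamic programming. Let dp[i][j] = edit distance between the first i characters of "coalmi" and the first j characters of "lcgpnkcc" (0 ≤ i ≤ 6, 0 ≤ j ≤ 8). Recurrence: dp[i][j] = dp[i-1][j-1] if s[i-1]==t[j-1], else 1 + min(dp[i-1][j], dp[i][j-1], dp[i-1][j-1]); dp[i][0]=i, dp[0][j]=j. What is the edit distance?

7

   ''  l  c  g  p  n  k  c  c
''  0  1  2  3  4  5  6  7  8
 c  1  1  1  2  3  4  5  6  7
 o  2  2  2  2  3  4  5  6  7
 a  3  3  3  3  3  4  5  6  7
 l  4  3  4  4  4  4  5  6  7
 m  5  4  4  5  5  5  5  6  7
 i  6  5  5  5  6  6  6  6  7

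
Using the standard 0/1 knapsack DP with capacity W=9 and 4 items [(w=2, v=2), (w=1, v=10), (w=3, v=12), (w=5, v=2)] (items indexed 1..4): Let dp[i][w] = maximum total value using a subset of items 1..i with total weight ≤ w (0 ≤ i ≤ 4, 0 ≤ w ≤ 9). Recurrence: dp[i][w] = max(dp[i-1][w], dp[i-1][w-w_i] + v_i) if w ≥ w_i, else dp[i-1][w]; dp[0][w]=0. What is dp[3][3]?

i\w   0   1   2   3   4   5   6   7   8   9
  0   0   0   0   0   0   0   0   0   0   0
  1   0   0   2   2   2   2   2   2   2   2
  2   0  10  10  12  12  12  12  12  12  12
  3   0  10  10  12  22  22  24  24  24  24
  4   0  10  10  12  22  22  24  24  24  24

12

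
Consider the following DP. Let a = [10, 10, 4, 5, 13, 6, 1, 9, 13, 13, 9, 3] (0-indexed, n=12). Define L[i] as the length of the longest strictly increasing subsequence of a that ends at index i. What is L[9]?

   i    0    1    2    3    4    5    6    7    8    9   10   11
a[i]   10   10    4    5   13    6    1    9   13   13    9    3
L[i]    1    1    1    2    3    3    1    4    5    5    4    2

5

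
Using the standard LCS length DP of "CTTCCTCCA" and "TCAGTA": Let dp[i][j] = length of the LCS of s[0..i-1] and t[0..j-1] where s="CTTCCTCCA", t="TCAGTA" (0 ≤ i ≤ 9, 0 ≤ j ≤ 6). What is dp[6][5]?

3

   ''  T  C  A  G  T  A
''  0  0  0  0  0  0  0
 C  0  0  1  1  1  1  1
 T  0  1  1  1  1  2  2
 T  0  1  1  1  1  2  2
 C  0  1  2  2  2  2  2
 C  0  1  2  2  2  2  2
 T  0  1  2  2  2  3  3
 C  0  1  2  2  2  3  3
 C  0  1  2  2  2  3  3
 A  0  1  2  3  3  3  4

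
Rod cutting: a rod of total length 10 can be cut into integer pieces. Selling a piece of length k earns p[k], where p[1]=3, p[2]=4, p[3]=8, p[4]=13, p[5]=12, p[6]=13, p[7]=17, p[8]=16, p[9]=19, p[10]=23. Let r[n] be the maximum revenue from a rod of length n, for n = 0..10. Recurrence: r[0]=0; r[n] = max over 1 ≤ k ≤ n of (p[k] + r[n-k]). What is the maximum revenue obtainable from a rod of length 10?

32

   n    0    1    2    3    4    5    6    7    8    9   10
r[n]    0    3    6    9   13   16   19   22   26   29   32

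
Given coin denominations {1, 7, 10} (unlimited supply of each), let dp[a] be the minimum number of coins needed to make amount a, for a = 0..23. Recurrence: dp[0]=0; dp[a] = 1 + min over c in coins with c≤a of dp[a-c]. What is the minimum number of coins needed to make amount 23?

 a  0  1  2  3  4  5  6  7  8  9 10 11 12 13 14 15 16 17 18 19 20 21 22 23
dp  0  1  2  3  4  5  6  1  2  3  1  2  3  4  2  3  4  2  3  4  2  3  4  5

5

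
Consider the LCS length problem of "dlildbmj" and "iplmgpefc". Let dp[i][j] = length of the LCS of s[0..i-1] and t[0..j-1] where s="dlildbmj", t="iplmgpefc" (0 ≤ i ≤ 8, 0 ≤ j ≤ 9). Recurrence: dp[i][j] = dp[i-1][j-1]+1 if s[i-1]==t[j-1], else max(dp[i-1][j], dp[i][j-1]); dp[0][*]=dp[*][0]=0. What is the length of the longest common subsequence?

   ''  i  p  l  m  g  p  e  f  c
''  0  0  0  0  0  0  0  0  0  0
 d  0  0  0  0  0  0  0  0  0  0
 l  0  0  0  1  1  1  1  1  1  1
 i  0  1  1  1  1  1  1  1  1  1
 l  0  1  1  2  2  2  2  2  2  2
 d  0  1  1  2  2  2  2  2  2  2
 b  0  1  1  2  2  2  2  2  2  2
 m  0  1  1  2  3  3  3  3  3  3
 j  0  1  1  2  3  3  3  3  3  3

3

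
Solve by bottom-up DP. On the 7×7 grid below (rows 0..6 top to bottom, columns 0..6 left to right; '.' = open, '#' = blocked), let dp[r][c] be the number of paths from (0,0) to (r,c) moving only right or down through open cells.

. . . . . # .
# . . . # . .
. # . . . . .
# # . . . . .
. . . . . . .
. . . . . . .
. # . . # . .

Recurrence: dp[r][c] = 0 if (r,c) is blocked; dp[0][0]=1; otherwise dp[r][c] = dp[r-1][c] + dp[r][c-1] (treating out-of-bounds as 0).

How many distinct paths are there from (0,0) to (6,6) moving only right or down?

r\c   0   1   2   3   4   5   6
  0   1   1   1   1   1   0   0
  1   0   1   2   3   0   0   0
  2   0   0   2   5   5   5   5
  3   0   0   2   7  12  17  22
  4   0   0   2   9  21  38  60
  5   0   0   2  11  32  70 130
  6   0   0   2  13   0  70 200

200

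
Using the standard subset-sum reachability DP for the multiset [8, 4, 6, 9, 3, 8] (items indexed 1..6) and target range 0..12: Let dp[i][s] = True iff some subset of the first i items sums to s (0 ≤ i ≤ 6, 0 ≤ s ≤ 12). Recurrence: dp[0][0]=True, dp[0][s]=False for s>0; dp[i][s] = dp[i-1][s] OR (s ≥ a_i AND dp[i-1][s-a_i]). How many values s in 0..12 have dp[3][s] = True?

6

i\s   0   1   2   3   4   5   6   7   8   9  10  11  12
  0   T   F   F   F   F   F   F   F   F   F   F   F   F
  1   T   F   F   F   F   F   F   F   T   F   F   F   F
  2   T   F   F   F   T   F   F   F   T   F   F   F   T
  3   T   F   F   F   T   F   T   F   T   F   T   F   T
  4   T   F   F   F   T   F   T   F   T   T   T   F   T
  5   T   F   F   T   T   F   T   T   T   T   T   T   T
  6   T   F   F   T   T   F   T   T   T   T   T   T   T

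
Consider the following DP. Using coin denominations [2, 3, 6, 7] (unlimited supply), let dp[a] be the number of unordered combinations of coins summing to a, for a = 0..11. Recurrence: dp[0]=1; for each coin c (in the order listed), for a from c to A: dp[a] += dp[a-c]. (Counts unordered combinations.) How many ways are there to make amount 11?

after  coin     0     1     2     3     4     5     6     7     8     9    10    11
          2     1     0     1     0     1     0     1     0     1     0     1     0
          3     1     0     1     1     1     1     2     1     2     2     2     2
          6     1     0     1     1     1     1     3     1     3     3     3     3
          7     1     0     1     1     1     1     3     2     3     4     4     4

4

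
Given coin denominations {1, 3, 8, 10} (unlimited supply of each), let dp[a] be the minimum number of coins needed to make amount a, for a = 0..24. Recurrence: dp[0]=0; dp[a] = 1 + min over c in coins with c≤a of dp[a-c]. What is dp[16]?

2

 a  0  1  2  3  4  5  6  7  8  9 10 11 12 13 14 15 16 17 18 19 20 21 22 23 24
dp  0  1  2  1  2  3  2  3  1  2  1  2  3  2  3  4  2  3  2  3  2  3  4  3  3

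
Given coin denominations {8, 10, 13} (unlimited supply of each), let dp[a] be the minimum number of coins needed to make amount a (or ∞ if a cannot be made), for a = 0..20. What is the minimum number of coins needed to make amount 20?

 a  0  1  2  3  4  5  6  7  8  9 10 11 12 13 14 15 16 17 18 19 20
dp  0  -  -  -  -  -  -  -  1  -  1  -  -  1  -  -  2  -  2  -  2
(- denotes ∞ / unreachable)

2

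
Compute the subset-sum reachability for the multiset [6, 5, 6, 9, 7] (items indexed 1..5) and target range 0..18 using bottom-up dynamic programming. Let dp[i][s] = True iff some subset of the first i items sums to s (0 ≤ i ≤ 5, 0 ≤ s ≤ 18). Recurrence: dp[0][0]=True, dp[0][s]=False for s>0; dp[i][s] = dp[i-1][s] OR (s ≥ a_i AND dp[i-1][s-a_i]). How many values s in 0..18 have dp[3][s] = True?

6

i\s   0   1   2   3   4   5   6   7   8   9  10  11  12  13  14  15  16  17  18
  0   T   F   F   F   F   F   F   F   F   F   F   F   F   F   F   F   F   F   F
  1   T   F   F   F   F   F   T   F   F   F   F   F   F   F   F   F   F   F   F
  2   T   F   F   F   F   T   T   F   F   F   F   T   F   F   F   F   F   F   F
  3   T   F   F   F   F   T   T   F   F   F   F   T   T   F   F   F   F   T   F
  4   T   F   F   F   F   T   T   F   F   T   F   T   T   F   T   T   F   T   F
  5   T   F   F   F   F   T   T   T   F   T   F   T   T   T   T   T   T   T   T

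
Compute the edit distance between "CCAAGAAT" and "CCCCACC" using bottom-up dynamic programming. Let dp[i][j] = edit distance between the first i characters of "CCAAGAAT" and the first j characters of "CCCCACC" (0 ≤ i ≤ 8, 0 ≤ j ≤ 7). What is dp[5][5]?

3

   ''  C  C  C  C  A  C  C
''  0  1  2  3  4  5  6  7
 C  1  0  1  2  3  4  5  6
 C  2  1  0  1  2  3  4  5
 A  3  2  1  1  2  2  3  4
 A  4  3  2  2  2  2  3  4
 G  5  4  3  3  3  3  3  4
 A  6  5  4  4  4  3  4  4
 A  7  6  5  5  5  4  4  5
 T  8  7  6  6  6  5  5  5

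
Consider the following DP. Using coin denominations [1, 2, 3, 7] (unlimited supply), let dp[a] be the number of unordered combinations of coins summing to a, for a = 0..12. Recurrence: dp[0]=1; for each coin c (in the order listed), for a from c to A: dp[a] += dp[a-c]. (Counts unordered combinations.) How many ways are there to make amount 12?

after  coin     0     1     2     3     4     5     6     7     8     9    10    11    12
          1     1     1     1     1     1     1     1     1     1     1     1     1     1
          2     1     1     2     2     3     3     4     4     5     5     6     6     7
          3     1     1     2     3     4     5     7     8    10    12    14    16    19
          7     1     1     2     3     4     5     7     9    11    14    17    20    24

24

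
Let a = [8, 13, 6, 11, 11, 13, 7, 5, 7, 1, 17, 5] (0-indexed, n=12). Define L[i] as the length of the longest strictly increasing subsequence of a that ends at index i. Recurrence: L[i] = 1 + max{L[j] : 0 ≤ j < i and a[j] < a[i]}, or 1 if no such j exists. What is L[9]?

   i    0    1    2    3    4    5    6    7    8    9   10   11
a[i]    8   13    6   11   11   13    7    5    7    1   17    5
L[i]    1    2    1    2    2    3    2    1    2    1    4    2

1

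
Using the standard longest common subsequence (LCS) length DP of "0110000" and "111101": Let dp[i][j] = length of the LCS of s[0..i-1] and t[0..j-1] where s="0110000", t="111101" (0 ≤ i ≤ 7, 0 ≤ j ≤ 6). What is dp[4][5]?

3

   ''  1  1  1  1  0  1
''  0  0  0  0  0  0  0
 0  0  0  0  0  0  1  1
 1  0  1  1  1  1  1  2
 1  0  1  2  2  2  2  2
 0  0  1  2  2  2  3  3
 0  0  1  2  2  2  3  3
 0  0  1  2  2  2  3  3
 0  0  1  2  2  2  3  3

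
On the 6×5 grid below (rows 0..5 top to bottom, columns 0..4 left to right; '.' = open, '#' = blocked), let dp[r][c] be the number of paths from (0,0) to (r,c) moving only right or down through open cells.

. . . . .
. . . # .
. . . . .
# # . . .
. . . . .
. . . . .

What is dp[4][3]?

r\c   0   1   2   3   4
  0   1   1   1   1   1
  1   1   2   3   0   1
  2   1   3   6   6   7
  3   0   0   6  12  19
  4   0   0   6  18  37
  5   0   0   6  24  61

18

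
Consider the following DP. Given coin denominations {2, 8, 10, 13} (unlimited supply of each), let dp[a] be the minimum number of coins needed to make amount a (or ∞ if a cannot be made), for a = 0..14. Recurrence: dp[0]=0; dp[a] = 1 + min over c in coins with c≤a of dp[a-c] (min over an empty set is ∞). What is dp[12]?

2

 a  0  1  2  3  4  5  6  7  8  9 10 11 12 13 14
dp  0  -  1  -  2  -  3  -  1  -  1  -  2  1  3
(- denotes ∞ / unreachable)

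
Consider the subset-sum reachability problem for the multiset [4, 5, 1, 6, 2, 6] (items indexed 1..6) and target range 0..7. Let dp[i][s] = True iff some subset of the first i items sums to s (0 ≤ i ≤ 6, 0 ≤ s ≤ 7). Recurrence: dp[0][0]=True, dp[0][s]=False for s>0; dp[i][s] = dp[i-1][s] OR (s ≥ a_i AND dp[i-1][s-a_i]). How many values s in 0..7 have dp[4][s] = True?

i\s   0   1   2   3   4   5   6   7
  0   T   F   F   F   F   F   F   F
  1   T   F   F   F   T   F   F   F
  2   T   F   F   F   T   T   F   F
  3   T   T   F   F   T   T   T   F
  4   T   T   F   F   T   T   T   T
  5   T   T   T   T   T   T   T   T
  6   T   T   T   T   T   T   T   T

6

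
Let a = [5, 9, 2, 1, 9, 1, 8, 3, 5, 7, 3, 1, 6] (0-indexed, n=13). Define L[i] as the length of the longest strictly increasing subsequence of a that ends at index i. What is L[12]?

4

   i    0    1    2    3    4    5    6    7    8    9   10   11   12
a[i]    5    9    2    1    9    1    8    3    5    7    3    1    6
L[i]    1    2    1    1    2    1    2    2    3    4    2    1    4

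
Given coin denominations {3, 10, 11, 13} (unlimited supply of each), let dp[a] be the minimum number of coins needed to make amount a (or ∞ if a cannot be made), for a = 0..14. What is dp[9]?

 a  0  1  2  3  4  5  6  7  8  9 10 11 12 13 14
dp  0  -  -  1  -  -  2  -  -  3  1  1  4  1  2
(- denotes ∞ / unreachable)

3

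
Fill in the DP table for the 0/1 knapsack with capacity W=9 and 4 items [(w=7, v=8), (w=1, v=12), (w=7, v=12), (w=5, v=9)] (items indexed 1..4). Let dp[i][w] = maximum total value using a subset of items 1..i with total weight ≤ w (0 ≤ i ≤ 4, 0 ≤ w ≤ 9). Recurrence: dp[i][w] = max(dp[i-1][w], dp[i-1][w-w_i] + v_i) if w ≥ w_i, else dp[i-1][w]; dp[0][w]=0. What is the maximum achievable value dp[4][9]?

24

i\w   0   1   2   3   4   5   6   7   8   9
  0   0   0   0   0   0   0   0   0   0   0
  1   0   0   0   0   0   0   0   8   8   8
  2   0  12  12  12  12  12  12  12  20  20
  3   0  12  12  12  12  12  12  12  24  24
  4   0  12  12  12  12  12  21  21  24  24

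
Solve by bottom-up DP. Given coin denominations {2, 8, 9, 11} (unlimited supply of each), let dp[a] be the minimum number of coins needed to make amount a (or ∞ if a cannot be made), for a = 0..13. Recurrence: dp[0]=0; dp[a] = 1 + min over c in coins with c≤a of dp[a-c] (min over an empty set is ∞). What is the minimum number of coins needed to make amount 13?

2

 a  0  1  2  3  4  5  6  7  8  9 10 11 12 13
dp  0  -  1  -  2  -  3  -  1  1  2  1  3  2
(- denotes ∞ / unreachable)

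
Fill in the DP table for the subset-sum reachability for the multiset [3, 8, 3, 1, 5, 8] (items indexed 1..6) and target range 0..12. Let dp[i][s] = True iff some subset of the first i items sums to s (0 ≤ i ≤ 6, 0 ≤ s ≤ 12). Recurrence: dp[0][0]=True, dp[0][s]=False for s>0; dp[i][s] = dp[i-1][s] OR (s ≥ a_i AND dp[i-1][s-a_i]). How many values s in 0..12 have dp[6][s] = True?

11

i\s   0   1   2   3   4   5   6   7   8   9  10  11  12
  0   T   F   F   F   F   F   F   F   F   F   F   F   F
  1   T   F   F   T   F   F   F   F   F   F   F   F   F
  2   T   F   F   T   F   F   F   F   T   F   F   T   F
  3   T   F   F   T   F   F   T   F   T   F   F   T   F
  4   T   T   F   T   T   F   T   T   T   T   F   T   T
  5   T   T   F   T   T   T   T   T   T   T   F   T   T
  6   T   T   F   T   T   T   T   T   T   T   F   T   T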